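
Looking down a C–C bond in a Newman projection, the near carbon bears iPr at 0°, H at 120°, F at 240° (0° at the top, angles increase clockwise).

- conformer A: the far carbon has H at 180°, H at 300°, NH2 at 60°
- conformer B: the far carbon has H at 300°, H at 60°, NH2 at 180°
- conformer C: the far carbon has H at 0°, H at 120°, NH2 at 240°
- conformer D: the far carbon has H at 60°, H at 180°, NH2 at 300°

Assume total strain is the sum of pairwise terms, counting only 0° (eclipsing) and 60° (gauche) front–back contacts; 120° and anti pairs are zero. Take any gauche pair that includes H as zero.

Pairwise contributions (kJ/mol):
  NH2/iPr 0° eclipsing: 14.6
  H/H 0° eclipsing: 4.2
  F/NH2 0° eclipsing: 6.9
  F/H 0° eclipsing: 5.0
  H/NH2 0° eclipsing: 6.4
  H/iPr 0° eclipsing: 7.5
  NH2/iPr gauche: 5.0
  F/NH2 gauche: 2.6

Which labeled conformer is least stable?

A (staggered): iPr(0°)/NH2(60°) gauche 5.0 → 5.0 kJ/mol.
B (staggered): F(240°)/NH2(180°) gauche 2.6 → 2.6 kJ/mol.
C (eclipsed): iPr(0°)/H(0°) eclipsed 7.5; H(120°)/H(120°) eclipsed 4.2; F(240°)/NH2(240°) eclipsed 6.9 → 18.6 kJ/mol.
D (staggered): iPr(0°)/NH2(300°) gauche 5.0; F(240°)/NH2(300°) gauche 2.6 → 7.6 kJ/mol.
C has the highest total (18.6 kJ/mol).

C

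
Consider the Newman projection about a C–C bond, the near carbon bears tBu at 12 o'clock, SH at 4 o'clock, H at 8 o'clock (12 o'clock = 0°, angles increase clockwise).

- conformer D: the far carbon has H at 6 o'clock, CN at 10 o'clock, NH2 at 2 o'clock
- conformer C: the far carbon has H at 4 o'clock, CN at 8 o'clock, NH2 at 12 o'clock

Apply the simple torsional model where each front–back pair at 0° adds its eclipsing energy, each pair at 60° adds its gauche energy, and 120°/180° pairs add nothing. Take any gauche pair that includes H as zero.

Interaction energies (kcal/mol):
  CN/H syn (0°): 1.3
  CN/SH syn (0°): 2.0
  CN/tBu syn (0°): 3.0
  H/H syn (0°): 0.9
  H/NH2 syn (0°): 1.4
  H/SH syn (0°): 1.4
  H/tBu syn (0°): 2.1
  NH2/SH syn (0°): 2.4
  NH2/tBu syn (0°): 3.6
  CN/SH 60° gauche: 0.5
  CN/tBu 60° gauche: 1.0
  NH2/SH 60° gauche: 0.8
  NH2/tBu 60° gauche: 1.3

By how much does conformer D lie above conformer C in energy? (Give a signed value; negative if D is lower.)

-3.2 kcal/mol

D (staggered): tBu–CN gauche, tBu–NH2 gauche, SH–NH2 gauche; 1.0 + 1.3 + 0.8 = 3.1 kcal/mol.
C (eclipsed): tBu–NH2 eclipsed, SH–H eclipsed, H–CN eclipsed; 3.6 + 1.4 + 1.3 = 6.3 kcal/mol.
E(D) − E(C) = 3.1 − 6.3 = -3.2 kcal/mol.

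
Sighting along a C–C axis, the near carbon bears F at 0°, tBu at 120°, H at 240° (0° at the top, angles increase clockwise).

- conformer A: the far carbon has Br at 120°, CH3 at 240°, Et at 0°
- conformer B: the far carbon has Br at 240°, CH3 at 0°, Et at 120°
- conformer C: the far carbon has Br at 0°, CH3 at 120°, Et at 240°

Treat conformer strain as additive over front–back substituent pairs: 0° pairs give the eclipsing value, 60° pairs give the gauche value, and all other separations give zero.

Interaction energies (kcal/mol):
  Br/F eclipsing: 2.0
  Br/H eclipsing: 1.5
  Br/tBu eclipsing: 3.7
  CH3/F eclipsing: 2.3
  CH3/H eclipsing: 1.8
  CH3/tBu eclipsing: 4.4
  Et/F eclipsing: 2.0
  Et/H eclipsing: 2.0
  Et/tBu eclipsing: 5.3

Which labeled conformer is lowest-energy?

A is eclipsed. F at 0° is eclipsed with Et at 0° (2.0); tBu at 120° is eclipsed with Br at 120° (3.7); H at 240° is eclipsed with CH3 at 240° (1.8). Total 7.5 kcal/mol.
B is eclipsed. F at 0° is eclipsed with CH3 at 0° (2.3); tBu at 120° is eclipsed with Et at 120° (5.3); H at 240° is eclipsed with Br at 240° (1.5). Total 9.1 kcal/mol.
C is eclipsed. F at 0° is eclipsed with Br at 0° (2.0); tBu at 120° is eclipsed with CH3 at 120° (4.4); H at 240° is eclipsed with Et at 240° (2.0). Total 8.4 kcal/mol.
A has the lowest total (7.5 kcal/mol).

A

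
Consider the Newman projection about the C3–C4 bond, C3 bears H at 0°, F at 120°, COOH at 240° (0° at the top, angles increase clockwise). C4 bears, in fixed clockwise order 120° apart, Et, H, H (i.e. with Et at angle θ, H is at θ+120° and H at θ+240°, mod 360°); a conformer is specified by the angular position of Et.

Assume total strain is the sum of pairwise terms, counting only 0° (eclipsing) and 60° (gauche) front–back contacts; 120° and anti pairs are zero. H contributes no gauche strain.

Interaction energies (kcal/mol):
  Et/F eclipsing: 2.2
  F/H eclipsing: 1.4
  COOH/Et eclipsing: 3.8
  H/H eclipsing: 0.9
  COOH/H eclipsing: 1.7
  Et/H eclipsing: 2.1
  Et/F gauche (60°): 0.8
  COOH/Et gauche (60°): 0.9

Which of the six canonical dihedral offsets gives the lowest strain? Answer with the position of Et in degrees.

Et at 0° (eclipsed): H(0°)/Et(0°) eclipsed 2.1; F(120°)/H(120°) eclipsed 1.4; COOH(240°)/H(240°) eclipsed 1.7 → 5.2 kcal/mol.
Et at 60° (staggered): F(120°)/Et(60°) gauche 0.8 → 0.8 kcal/mol.
Et at 120° (eclipsed): H(0°)/H(0°) eclipsed 0.9; F(120°)/Et(120°) eclipsed 2.2; COOH(240°)/H(240°) eclipsed 1.7 → 4.8 kcal/mol.
Et at 180° (staggered): F(120°)/Et(180°) gauche 0.8; COOH(240°)/Et(180°) gauche 0.9 → 1.7 kcal/mol.
Et at 240° (eclipsed): H(0°)/H(0°) eclipsed 0.9; F(120°)/H(120°) eclipsed 1.4; COOH(240°)/Et(240°) eclipsed 3.8 → 6.1 kcal/mol.
Et at 300° (staggered): COOH(240°)/Et(300°) gauche 0.9 → 0.9 kcal/mol.
The minimum (0.8 kcal/mol) occurs with Et at 60°.

60°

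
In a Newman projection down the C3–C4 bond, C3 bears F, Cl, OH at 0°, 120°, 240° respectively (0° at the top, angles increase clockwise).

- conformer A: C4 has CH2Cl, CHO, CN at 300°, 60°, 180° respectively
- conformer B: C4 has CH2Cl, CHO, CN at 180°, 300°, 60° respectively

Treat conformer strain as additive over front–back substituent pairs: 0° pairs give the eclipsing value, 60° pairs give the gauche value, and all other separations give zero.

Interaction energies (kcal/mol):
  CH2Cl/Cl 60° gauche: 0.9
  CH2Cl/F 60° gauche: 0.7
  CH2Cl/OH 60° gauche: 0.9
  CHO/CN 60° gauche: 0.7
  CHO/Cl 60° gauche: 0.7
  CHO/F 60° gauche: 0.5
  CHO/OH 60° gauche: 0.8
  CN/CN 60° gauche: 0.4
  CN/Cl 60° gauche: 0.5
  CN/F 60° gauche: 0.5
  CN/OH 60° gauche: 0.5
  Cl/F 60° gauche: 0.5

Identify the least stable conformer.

B

A is staggered. F at 0° is gauche with CH2Cl at 300° (0.7); F at 0° is gauche with CHO at 60° (0.5); Cl at 120° is gauche with CHO at 60° (0.7); Cl at 120° is gauche with CN at 180° (0.5); OH at 240° is gauche with CH2Cl at 300° (0.9); OH at 240° is gauche with CN at 180° (0.5). Total 3.8 kcal/mol.
B is staggered. F at 0° is gauche with CHO at 300° (0.5); F at 0° is gauche with CN at 60° (0.5); Cl at 120° is gauche with CH2Cl at 180° (0.9); Cl at 120° is gauche with CN at 60° (0.5); OH at 240° is gauche with CH2Cl at 180° (0.9); OH at 240° is gauche with CHO at 300° (0.8). Total 4.1 kcal/mol.
B has the highest total (4.1 kcal/mol).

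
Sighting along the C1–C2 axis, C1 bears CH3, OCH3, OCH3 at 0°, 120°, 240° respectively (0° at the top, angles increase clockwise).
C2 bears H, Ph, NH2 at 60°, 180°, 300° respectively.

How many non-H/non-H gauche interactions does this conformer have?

4

Non-H gauche pairs: CH3(0°)/NH2(300°); OCH3(120°)/Ph(180°); OCH3(240°)/Ph(180°); OCH3(240°)/NH2(300°) — 4 interactions.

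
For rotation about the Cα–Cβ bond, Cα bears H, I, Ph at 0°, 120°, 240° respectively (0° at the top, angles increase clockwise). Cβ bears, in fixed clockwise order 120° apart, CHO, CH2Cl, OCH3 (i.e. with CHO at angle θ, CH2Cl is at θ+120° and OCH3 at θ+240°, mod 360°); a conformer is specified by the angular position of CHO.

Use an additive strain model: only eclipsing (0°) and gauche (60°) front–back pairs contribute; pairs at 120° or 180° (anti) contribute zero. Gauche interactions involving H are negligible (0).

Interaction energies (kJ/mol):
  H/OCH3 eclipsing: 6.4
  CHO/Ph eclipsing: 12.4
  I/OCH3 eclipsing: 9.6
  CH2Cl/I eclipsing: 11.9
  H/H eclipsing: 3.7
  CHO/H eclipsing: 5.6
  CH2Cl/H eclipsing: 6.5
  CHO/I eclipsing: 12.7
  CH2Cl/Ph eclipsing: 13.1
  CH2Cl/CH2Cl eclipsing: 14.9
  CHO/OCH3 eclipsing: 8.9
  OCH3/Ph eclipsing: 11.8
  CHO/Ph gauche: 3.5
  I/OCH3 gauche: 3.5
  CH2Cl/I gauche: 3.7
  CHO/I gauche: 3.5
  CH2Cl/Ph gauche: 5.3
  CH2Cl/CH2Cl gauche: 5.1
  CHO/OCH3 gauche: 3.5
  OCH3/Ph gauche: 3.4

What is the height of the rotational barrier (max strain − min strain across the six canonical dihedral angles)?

18.1 kJ/mol

CHO at 0° (eclipsed): H–CHO eclipsed, I–CH2Cl eclipsed, Ph–OCH3 eclipsed; 5.6 + 11.9 + 11.8 = 29.3 kJ/mol.
CHO at 60° (staggered): I–CHO gauche, I–CH2Cl gauche, Ph–CH2Cl gauche, Ph–OCH3 gauche; 3.5 + 3.7 + 5.3 + 3.4 = 15.9 kJ/mol.
CHO at 120° (eclipsed): H–OCH3 eclipsed, I–CHO eclipsed, Ph–CH2Cl eclipsed; 6.4 + 12.7 + 13.1 = 32.2 kJ/mol.
CHO at 180° (staggered): I–CHO gauche, I–OCH3 gauche, Ph–CHO gauche, Ph–CH2Cl gauche; 3.5 + 3.5 + 3.5 + 5.3 = 15.8 kJ/mol.
CHO at 240° (eclipsed): H–CH2Cl eclipsed, I–OCH3 eclipsed, Ph–CHO eclipsed; 6.5 + 9.6 + 12.4 = 28.5 kJ/mol.
CHO at 300° (staggered): I–CH2Cl gauche, I–OCH3 gauche, Ph–CHO gauche, Ph–OCH3 gauche; 3.7 + 3.5 + 3.5 + 3.4 = 14.1 kJ/mol.
Max at 120° (32.2 kJ/mol), min at 300° (14.1 kJ/mol); barrier = 18.1 kJ/mol.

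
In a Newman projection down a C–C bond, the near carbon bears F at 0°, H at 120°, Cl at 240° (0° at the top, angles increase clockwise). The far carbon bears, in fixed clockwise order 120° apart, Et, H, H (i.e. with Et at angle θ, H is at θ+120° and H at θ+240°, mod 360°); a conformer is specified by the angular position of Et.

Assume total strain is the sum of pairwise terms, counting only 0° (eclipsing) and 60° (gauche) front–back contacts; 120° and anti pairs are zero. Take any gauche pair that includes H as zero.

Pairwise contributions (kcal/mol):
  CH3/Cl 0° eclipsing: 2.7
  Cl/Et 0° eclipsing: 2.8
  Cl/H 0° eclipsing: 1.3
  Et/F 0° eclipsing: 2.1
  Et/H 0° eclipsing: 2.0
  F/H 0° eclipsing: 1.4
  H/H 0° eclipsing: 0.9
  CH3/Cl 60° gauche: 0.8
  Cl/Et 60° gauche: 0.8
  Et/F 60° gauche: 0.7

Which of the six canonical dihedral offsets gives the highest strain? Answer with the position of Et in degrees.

Et at 0° (eclipsed): F–Et eclipsed, H–H eclipsed, Cl–H eclipsed; 2.1 + 0.9 + 1.3 = 4.3 kcal/mol.
Et at 60° (staggered): F–Et gauche; 0.7 = 0.7 kcal/mol.
Et at 120° (eclipsed): F–H eclipsed, H–Et eclipsed, Cl–H eclipsed; 1.4 + 2.0 + 1.3 = 4.7 kcal/mol.
Et at 180° (staggered): Cl–Et gauche; 0.8 = 0.8 kcal/mol.
Et at 240° (eclipsed): F–H eclipsed, H–H eclipsed, Cl–Et eclipsed; 1.4 + 0.9 + 2.8 = 5.1 kcal/mol.
Et at 300° (staggered): F–Et gauche, Cl–Et gauche; 0.7 + 0.8 = 1.5 kcal/mol.
The maximum (5.1 kcal/mol) occurs with Et at 240°.

240°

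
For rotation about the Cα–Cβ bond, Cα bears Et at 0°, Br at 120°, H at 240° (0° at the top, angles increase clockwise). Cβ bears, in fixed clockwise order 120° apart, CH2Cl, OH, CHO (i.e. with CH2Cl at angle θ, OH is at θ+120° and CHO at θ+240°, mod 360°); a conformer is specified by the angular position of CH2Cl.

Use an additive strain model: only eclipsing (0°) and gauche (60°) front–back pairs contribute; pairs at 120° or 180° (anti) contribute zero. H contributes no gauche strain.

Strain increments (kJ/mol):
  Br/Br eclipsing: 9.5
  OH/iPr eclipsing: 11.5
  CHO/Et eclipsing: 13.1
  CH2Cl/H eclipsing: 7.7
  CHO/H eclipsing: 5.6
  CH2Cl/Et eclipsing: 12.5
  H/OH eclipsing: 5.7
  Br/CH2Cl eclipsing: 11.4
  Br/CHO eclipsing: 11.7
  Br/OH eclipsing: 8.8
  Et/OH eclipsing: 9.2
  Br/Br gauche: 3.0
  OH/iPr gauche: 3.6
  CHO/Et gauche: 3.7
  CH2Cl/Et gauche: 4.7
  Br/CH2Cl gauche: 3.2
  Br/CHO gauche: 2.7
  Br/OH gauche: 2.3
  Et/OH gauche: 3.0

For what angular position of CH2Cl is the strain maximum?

120°

CH2Cl at 0° (eclipsed): Et–CH2Cl eclipsed, Br–OH eclipsed, H–CHO eclipsed; 12.5 + 8.8 + 5.6 = 26.9 kJ/mol.
CH2Cl at 60° (staggered): Et–CH2Cl gauche, Et–CHO gauche, Br–CH2Cl gauche, Br–OH gauche; 4.7 + 3.7 + 3.2 + 2.3 = 13.9 kJ/mol.
CH2Cl at 120° (eclipsed): Et–CHO eclipsed, Br–CH2Cl eclipsed, H–OH eclipsed; 13.1 + 11.4 + 5.7 = 30.2 kJ/mol.
CH2Cl at 180° (staggered): Et–OH gauche, Et–CHO gauche, Br–CH2Cl gauche, Br–CHO gauche; 3.0 + 3.7 + 3.2 + 2.7 = 12.6 kJ/mol.
CH2Cl at 240° (eclipsed): Et–OH eclipsed, Br–CHO eclipsed, H–CH2Cl eclipsed; 9.2 + 11.7 + 7.7 = 28.6 kJ/mol.
CH2Cl at 300° (staggered): Et–CH2Cl gauche, Et–OH gauche, Br–OH gauche, Br–CHO gauche; 4.7 + 3.0 + 2.3 + 2.7 = 12.7 kJ/mol.
The maximum (30.2 kJ/mol) occurs with CH2Cl at 120°.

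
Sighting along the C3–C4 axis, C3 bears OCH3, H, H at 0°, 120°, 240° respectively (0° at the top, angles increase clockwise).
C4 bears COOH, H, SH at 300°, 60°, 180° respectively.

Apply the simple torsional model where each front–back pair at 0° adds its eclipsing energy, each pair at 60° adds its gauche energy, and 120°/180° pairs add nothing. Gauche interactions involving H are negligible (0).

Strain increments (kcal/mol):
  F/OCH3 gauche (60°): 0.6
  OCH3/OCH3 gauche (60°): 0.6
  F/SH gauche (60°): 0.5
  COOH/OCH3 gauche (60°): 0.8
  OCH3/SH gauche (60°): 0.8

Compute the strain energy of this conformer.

0.8 kcal/mol

This conformer is staggered. OCH3 at 0° is gauche with COOH at 300° (0.8). Total 0.8 kcal/mol.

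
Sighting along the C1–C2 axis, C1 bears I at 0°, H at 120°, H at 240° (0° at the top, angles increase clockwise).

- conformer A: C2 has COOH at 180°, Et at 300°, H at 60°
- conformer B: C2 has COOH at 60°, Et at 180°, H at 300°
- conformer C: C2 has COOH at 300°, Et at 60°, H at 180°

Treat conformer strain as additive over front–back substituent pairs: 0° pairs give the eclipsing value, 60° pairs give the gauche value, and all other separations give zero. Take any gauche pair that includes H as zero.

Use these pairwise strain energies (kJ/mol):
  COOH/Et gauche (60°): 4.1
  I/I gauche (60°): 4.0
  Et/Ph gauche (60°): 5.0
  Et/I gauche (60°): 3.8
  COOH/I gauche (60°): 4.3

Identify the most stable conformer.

A

A (staggered): I(0°)/Et(300°) gauche 3.8 → 3.8 kJ/mol.
B (staggered): I(0°)/COOH(60°) gauche 4.3 → 4.3 kJ/mol.
C (staggered): I(0°)/COOH(300°) gauche 4.3; I(0°)/Et(60°) gauche 3.8 → 8.1 kJ/mol.
A has the lowest total (3.8 kJ/mol).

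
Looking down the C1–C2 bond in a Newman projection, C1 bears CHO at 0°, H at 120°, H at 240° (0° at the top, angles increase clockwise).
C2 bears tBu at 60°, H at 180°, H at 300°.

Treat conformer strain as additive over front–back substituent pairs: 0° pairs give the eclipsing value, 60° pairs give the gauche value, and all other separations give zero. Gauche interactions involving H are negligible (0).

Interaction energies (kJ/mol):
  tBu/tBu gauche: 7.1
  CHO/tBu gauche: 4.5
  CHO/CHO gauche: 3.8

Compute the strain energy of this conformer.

4.5 kJ/mol

This conformer (staggered): CHO–tBu gauche; 4.5 = 4.5 kJ/mol.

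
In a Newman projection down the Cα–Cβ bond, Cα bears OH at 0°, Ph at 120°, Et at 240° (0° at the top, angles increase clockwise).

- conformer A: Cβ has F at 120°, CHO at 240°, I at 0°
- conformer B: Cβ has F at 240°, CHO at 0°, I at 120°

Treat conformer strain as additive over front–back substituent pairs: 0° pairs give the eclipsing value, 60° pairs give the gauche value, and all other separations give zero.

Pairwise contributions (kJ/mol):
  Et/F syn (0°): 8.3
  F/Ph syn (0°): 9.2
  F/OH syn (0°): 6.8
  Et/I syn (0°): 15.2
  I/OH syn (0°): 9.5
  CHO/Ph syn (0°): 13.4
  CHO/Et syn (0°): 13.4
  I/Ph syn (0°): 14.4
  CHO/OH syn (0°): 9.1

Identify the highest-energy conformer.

A

A (eclipsed): OH(0°)/I(0°) eclipsed 9.5; Ph(120°)/F(120°) eclipsed 9.2; Et(240°)/CHO(240°) eclipsed 13.4 → 32.1 kJ/mol.
B (eclipsed): OH(0°)/CHO(0°) eclipsed 9.1; Ph(120°)/I(120°) eclipsed 14.4; Et(240°)/F(240°) eclipsed 8.3 → 31.8 kJ/mol.
A has the highest total (32.1 kJ/mol).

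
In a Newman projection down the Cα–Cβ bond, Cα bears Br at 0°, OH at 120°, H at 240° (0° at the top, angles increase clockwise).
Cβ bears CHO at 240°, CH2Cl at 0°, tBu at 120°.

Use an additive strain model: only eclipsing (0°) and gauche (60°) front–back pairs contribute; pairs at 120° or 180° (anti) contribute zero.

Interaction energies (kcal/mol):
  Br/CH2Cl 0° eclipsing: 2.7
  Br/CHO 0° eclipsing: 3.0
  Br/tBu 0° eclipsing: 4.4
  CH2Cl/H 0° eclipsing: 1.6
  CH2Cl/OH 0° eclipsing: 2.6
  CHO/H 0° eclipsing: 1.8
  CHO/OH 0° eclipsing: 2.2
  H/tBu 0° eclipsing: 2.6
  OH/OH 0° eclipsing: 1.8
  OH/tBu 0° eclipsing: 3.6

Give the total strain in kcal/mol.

This conformer (eclipsed): Br–CH2Cl eclipsed, OH–tBu eclipsed, H–CHO eclipsed; 2.7 + 3.6 + 1.8 = 8.1 kcal/mol.

8.1 kcal/mol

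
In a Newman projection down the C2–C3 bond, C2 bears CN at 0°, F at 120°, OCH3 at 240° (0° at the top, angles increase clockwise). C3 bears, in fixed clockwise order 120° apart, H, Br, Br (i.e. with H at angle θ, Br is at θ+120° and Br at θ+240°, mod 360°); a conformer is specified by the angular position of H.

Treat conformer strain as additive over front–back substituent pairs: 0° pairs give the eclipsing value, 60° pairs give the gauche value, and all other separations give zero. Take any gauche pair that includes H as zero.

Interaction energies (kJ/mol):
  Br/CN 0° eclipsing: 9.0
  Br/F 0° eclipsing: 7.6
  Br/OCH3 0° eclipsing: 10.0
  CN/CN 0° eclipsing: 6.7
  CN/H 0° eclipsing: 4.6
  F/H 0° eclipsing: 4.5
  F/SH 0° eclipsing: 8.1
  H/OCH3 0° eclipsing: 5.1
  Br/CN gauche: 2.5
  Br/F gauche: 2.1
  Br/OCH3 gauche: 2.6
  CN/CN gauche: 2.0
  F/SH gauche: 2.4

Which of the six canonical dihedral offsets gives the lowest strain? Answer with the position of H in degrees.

H at 0° (eclipsed): CN(0°)/H(0°) eclipsed 4.6; F(120°)/Br(120°) eclipsed 7.6; OCH3(240°)/Br(240°) eclipsed 10.0 → 22.2 kJ/mol.
H at 60° (staggered): CN(0°)/Br(300°) gauche 2.5; F(120°)/Br(180°) gauche 2.1; OCH3(240°)/Br(180°) gauche 2.6; OCH3(240°)/Br(300°) gauche 2.6 → 9.8 kJ/mol.
H at 120° (eclipsed): CN(0°)/Br(0°) eclipsed 9.0; F(120°)/H(120°) eclipsed 4.5; OCH3(240°)/Br(240°) eclipsed 10.0 → 23.5 kJ/mol.
H at 180° (staggered): CN(0°)/Br(300°) gauche 2.5; CN(0°)/Br(60°) gauche 2.5; F(120°)/Br(60°) gauche 2.1; OCH3(240°)/Br(300°) gauche 2.6 → 9.7 kJ/mol.
H at 240° (eclipsed): CN(0°)/Br(0°) eclipsed 9.0; F(120°)/Br(120°) eclipsed 7.6; OCH3(240°)/H(240°) eclipsed 5.1 → 21.7 kJ/mol.
H at 300° (staggered): CN(0°)/Br(60°) gauche 2.5; F(120°)/Br(60°) gauche 2.1; F(120°)/Br(180°) gauche 2.1; OCH3(240°)/Br(180°) gauche 2.6 → 9.3 kJ/mol.
The minimum (9.3 kJ/mol) occurs with H at 300°.

300°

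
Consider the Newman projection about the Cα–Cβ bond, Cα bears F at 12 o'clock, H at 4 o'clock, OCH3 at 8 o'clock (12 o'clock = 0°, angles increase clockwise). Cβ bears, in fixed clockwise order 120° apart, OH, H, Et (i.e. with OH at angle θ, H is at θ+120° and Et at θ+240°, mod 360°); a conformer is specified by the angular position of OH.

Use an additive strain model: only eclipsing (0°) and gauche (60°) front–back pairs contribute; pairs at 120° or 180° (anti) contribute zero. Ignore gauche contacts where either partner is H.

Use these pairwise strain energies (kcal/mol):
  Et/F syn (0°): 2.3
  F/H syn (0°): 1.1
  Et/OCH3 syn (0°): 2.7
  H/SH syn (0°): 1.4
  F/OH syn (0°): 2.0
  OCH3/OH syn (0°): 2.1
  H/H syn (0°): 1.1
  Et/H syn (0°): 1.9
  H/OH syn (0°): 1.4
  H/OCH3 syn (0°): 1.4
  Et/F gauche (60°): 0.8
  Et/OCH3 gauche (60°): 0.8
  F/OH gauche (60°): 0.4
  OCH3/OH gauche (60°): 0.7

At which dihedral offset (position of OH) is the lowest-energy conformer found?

OH at 0° (eclipsed): F(0°)/OH(0°) eclipsed 2.0; H(120°)/H(120°) eclipsed 1.1; OCH3(240°)/Et(240°) eclipsed 2.7 → 5.8 kcal/mol.
OH at 60° (staggered): F(0°)/OH(60°) gauche 0.4; F(0°)/Et(300°) gauche 0.8; OCH3(240°)/Et(300°) gauche 0.8 → 2.0 kcal/mol.
OH at 120° (eclipsed): F(0°)/Et(0°) eclipsed 2.3; H(120°)/OH(120°) eclipsed 1.4; OCH3(240°)/H(240°) eclipsed 1.4 → 5.1 kcal/mol.
OH at 180° (staggered): F(0°)/Et(60°) gauche 0.8; OCH3(240°)/OH(180°) gauche 0.7 → 1.5 kcal/mol.
OH at 240° (eclipsed): F(0°)/H(0°) eclipsed 1.1; H(120°)/Et(120°) eclipsed 1.9; OCH3(240°)/OH(240°) eclipsed 2.1 → 5.1 kcal/mol.
OH at 300° (staggered): F(0°)/OH(300°) gauche 0.4; OCH3(240°)/OH(300°) gauche 0.7; OCH3(240°)/Et(180°) gauche 0.8 → 1.9 kcal/mol.
The minimum (1.5 kcal/mol) occurs with OH at 180°.

180°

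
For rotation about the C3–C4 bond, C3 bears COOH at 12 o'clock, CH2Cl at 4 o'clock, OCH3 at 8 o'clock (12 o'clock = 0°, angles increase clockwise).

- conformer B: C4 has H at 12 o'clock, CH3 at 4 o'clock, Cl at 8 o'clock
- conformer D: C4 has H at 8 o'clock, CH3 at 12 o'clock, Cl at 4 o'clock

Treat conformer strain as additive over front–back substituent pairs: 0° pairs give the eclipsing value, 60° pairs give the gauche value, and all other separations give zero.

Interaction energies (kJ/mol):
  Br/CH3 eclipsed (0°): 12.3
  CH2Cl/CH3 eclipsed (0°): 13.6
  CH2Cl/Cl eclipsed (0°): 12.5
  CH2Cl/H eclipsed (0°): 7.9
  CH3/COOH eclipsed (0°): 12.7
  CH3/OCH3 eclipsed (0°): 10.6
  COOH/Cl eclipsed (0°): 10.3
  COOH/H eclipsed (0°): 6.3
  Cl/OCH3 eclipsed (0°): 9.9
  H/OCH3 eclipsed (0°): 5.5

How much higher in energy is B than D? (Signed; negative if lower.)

B is eclipsed. COOH at 0° is eclipsed with H at 0° (6.3); CH2Cl at 120° is eclipsed with CH3 at 120° (13.6); OCH3 at 240° is eclipsed with Cl at 240° (9.9). Total 29.8 kJ/mol.
D is eclipsed. COOH at 0° is eclipsed with CH3 at 0° (12.7); CH2Cl at 120° is eclipsed with Cl at 120° (12.5); OCH3 at 240° is eclipsed with H at 240° (5.5). Total 30.7 kJ/mol.
E(B) − E(D) = 29.8 − 30.7 = -0.9 kJ/mol.

-0.9 kJ/mol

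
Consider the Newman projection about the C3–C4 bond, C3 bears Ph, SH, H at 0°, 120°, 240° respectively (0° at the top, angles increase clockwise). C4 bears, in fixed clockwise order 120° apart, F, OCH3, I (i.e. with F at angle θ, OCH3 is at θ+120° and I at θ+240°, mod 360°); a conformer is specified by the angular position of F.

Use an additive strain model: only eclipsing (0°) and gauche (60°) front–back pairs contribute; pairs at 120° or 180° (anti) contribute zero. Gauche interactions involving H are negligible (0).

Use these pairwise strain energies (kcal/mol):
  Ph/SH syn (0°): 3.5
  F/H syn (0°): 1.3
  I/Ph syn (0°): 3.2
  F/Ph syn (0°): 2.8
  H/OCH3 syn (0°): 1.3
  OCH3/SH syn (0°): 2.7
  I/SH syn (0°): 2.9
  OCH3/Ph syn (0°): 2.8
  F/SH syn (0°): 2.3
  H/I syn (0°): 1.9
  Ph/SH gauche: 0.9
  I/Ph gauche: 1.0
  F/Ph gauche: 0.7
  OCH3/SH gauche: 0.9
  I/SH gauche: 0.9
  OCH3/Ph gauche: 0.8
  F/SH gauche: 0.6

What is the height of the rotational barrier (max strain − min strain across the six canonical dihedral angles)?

F at 0° is eclipsed. Ph at 0° is eclipsed with F at 0° (2.8); SH at 120° is eclipsed with OCH3 at 120° (2.7); H at 240° is eclipsed with I at 240° (1.9). Total 7.4 kcal/mol.
F at 60° is staggered. Ph at 0° is gauche with F at 60° (0.7); Ph at 0° is gauche with I at 300° (1.0); SH at 120° is gauche with F at 60° (0.6); SH at 120° is gauche with OCH3 at 180° (0.9). Total 3.2 kcal/mol.
F at 120° is eclipsed. Ph at 0° is eclipsed with I at 0° (3.2); SH at 120° is eclipsed with F at 120° (2.3); H at 240° is eclipsed with OCH3 at 240° (1.3). Total 6.8 kcal/mol.
F at 180° is staggered. Ph at 0° is gauche with OCH3 at 300° (0.8); Ph at 0° is gauche with I at 60° (1.0); SH at 120° is gauche with F at 180° (0.6); SH at 120° is gauche with I at 60° (0.9). Total 3.3 kcal/mol.
F at 240° is eclipsed. Ph at 0° is eclipsed with OCH3 at 0° (2.8); SH at 120° is eclipsed with I at 120° (2.9); H at 240° is eclipsed with F at 240° (1.3). Total 7.0 kcal/mol.
F at 300° is staggered. Ph at 0° is gauche with F at 300° (0.7); Ph at 0° is gauche with OCH3 at 60° (0.8); SH at 120° is gauche with OCH3 at 60° (0.9); SH at 120° is gauche with I at 180° (0.9). Total 3.3 kcal/mol.
Max at 0° (7.4 kcal/mol), min at 60° (3.2 kcal/mol); barrier = 4.2 kcal/mol.

4.2 kcal/mol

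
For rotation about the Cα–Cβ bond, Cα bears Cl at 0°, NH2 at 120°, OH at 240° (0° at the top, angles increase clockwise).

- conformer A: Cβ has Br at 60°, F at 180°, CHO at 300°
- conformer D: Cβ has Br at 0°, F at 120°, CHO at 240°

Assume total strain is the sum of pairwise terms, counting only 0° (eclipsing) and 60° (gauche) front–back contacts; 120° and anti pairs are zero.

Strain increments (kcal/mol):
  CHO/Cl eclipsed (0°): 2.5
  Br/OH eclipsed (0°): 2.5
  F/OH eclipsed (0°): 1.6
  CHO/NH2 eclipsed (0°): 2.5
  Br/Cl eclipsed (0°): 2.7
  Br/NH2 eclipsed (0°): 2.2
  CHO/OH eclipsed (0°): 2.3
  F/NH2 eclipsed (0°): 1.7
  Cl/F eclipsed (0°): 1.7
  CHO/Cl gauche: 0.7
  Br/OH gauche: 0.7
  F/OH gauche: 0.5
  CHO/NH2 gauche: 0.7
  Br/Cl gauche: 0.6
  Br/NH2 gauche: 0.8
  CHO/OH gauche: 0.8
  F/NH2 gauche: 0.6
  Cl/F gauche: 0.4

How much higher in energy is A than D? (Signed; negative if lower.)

A (staggered): Cl–Br gauche, Cl–CHO gauche, NH2–Br gauche, NH2–F gauche, OH–F gauche, OH–CHO gauche; 0.6 + 0.7 + 0.8 + 0.6 + 0.5 + 0.8 = 4.0 kcal/mol.
D (eclipsed): Cl–Br eclipsed, NH2–F eclipsed, OH–CHO eclipsed; 2.7 + 1.7 + 2.3 = 6.7 kcal/mol.
E(A) − E(D) = 4.0 − 6.7 = -2.7 kcal/mol.

-2.7 kcal/mol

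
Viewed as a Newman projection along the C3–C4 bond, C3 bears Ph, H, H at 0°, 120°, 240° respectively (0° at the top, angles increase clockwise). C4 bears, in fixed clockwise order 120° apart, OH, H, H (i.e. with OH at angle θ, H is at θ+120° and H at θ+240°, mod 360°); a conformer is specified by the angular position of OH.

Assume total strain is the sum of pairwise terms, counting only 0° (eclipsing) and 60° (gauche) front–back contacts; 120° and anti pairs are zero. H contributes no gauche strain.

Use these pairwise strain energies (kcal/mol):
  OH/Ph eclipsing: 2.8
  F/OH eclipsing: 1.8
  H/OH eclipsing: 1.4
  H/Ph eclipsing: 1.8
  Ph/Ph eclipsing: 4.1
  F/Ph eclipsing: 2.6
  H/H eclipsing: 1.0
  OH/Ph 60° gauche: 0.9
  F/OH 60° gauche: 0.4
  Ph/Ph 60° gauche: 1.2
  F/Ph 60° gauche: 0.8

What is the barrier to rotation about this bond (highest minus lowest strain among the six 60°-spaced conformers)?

OH at 0° (eclipsed): Ph(0°)/OH(0°) eclipsed 2.8; H(120°)/H(120°) eclipsed 1.0; H(240°)/H(240°) eclipsed 1.0 → 4.8 kcal/mol.
OH at 60° (staggered): Ph(0°)/OH(60°) gauche 0.9 → 0.9 kcal/mol.
OH at 120° (eclipsed): Ph(0°)/H(0°) eclipsed 1.8; H(120°)/OH(120°) eclipsed 1.4; H(240°)/H(240°) eclipsed 1.0 → 4.2 kcal/mol.
OH at 180° (staggered): no non-H gauche contacts → 0.0 kcal/mol.
OH at 240° (eclipsed): Ph(0°)/H(0°) eclipsed 1.8; H(120°)/H(120°) eclipsed 1.0; H(240°)/OH(240°) eclipsed 1.4 → 4.2 kcal/mol.
OH at 300° (staggered): Ph(0°)/OH(300°) gauche 0.9 → 0.9 kcal/mol.
Max at 0° (4.8 kcal/mol), min at 180° (0.0 kcal/mol); barrier = 4.8 kcal/mol.

4.8 kcal/mol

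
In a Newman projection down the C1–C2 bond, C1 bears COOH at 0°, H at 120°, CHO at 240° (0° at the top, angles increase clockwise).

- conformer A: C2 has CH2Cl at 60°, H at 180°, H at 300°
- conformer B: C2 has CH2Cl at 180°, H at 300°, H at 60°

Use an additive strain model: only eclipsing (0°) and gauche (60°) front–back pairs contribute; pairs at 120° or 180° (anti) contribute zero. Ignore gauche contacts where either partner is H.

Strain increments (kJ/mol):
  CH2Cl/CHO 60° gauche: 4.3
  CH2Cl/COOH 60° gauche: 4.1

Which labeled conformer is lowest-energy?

A (staggered): COOH–CH2Cl gauche; 4.1 = 4.1 kJ/mol.
B (staggered): CHO–CH2Cl gauche; 4.3 = 4.3 kJ/mol.
A has the lowest total (4.1 kJ/mol).

A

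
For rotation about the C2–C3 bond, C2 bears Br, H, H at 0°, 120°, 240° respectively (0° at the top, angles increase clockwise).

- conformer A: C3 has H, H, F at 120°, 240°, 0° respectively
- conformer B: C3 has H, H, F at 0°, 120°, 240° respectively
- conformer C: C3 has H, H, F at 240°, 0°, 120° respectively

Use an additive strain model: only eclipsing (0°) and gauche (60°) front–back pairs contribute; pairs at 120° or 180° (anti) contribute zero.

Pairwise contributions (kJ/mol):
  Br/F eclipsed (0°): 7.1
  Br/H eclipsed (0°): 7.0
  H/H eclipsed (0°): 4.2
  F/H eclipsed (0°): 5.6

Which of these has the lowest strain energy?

A (eclipsed): Br–F eclipsed, H–H eclipsed, H–H eclipsed; 7.1 + 4.2 + 4.2 = 15.5 kJ/mol.
B (eclipsed): Br–H eclipsed, H–H eclipsed, H–F eclipsed; 7.0 + 4.2 + 5.6 = 16.8 kJ/mol.
C (eclipsed): Br–H eclipsed, H–F eclipsed, H–H eclipsed; 7.0 + 5.6 + 4.2 = 16.8 kJ/mol.
A has the lowest total (15.5 kJ/mol).

A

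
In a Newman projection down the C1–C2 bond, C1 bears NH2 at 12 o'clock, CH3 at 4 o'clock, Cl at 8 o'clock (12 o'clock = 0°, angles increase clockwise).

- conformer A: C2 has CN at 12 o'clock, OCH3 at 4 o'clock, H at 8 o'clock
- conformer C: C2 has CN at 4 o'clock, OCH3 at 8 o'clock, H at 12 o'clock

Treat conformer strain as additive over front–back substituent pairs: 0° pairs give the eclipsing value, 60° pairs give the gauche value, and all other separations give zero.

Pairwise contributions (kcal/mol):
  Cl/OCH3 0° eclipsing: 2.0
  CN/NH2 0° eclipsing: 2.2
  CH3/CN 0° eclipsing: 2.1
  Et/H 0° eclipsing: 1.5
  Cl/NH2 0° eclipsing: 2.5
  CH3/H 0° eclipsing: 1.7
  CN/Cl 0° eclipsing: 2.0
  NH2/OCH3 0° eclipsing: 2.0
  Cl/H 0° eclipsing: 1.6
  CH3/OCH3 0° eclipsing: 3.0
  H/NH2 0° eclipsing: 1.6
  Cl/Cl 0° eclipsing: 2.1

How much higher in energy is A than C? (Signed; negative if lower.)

A is eclipsed. NH2 at 0° is eclipsed with CN at 0° (2.2); CH3 at 120° is eclipsed with OCH3 at 120° (3.0); Cl at 240° is eclipsed with H at 240° (1.6). Total 6.8 kcal/mol.
C is eclipsed. NH2 at 0° is eclipsed with H at 0° (1.6); CH3 at 120° is eclipsed with CN at 120° (2.1); Cl at 240° is eclipsed with OCH3 at 240° (2.0). Total 5.7 kcal/mol.
E(A) − E(C) = 6.8 − 5.7 = +1.1 kcal/mol.

+1.1 kcal/mol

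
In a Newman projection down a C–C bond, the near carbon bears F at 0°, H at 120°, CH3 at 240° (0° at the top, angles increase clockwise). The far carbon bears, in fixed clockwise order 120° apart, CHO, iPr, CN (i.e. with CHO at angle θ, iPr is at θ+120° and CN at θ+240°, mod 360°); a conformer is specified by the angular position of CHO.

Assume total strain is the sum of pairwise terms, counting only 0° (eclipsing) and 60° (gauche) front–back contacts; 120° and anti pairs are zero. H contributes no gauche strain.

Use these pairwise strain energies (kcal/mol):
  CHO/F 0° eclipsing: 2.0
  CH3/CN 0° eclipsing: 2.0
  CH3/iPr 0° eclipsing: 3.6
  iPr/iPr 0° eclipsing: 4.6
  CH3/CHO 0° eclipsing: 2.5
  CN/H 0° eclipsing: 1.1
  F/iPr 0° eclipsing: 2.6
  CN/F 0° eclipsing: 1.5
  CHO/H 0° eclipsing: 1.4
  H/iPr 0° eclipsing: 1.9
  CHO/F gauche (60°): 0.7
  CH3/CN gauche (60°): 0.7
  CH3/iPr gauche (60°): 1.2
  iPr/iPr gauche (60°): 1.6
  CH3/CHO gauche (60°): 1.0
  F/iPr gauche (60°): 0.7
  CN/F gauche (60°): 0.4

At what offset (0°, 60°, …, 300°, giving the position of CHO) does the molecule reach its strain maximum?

120°

CHO at 0° (eclipsed): F–CHO eclipsed, H–iPr eclipsed, CH3–CN eclipsed; 2.0 + 1.9 + 2.0 = 5.9 kcal/mol.
CHO at 60° (staggered): F–CHO gauche, F–CN gauche, CH3–iPr gauche, CH3–CN gauche; 0.7 + 0.4 + 1.2 + 0.7 = 3.0 kcal/mol.
CHO at 120° (eclipsed): F–CN eclipsed, H–CHO eclipsed, CH3–iPr eclipsed; 1.5 + 1.4 + 3.6 = 6.5 kcal/mol.
CHO at 180° (staggered): F–iPr gauche, F–CN gauche, CH3–CHO gauche, CH3–iPr gauche; 0.7 + 0.4 + 1.0 + 1.2 = 3.3 kcal/mol.
CHO at 240° (eclipsed): F–iPr eclipsed, H–CN eclipsed, CH3–CHO eclipsed; 2.6 + 1.1 + 2.5 = 6.2 kcal/mol.
CHO at 300° (staggered): F–CHO gauche, F–iPr gauche, CH3–CHO gauche, CH3–CN gauche; 0.7 + 0.7 + 1.0 + 0.7 = 3.1 kcal/mol.
The maximum (6.5 kcal/mol) occurs with CHO at 120°.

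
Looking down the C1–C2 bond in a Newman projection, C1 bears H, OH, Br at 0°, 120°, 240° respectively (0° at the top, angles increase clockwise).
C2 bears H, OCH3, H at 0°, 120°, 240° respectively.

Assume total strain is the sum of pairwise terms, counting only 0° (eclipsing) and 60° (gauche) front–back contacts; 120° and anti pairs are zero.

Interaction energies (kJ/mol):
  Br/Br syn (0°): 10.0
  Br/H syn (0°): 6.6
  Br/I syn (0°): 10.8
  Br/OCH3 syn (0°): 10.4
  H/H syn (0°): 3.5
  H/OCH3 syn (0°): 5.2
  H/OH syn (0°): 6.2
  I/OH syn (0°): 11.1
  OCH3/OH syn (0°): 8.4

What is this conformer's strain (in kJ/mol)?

18.5 kJ/mol

This conformer (eclipsed): H(0°)/H(0°) eclipsed 3.5; OH(120°)/OCH3(120°) eclipsed 8.4; Br(240°)/H(240°) eclipsed 6.6 → 18.5 kJ/mol.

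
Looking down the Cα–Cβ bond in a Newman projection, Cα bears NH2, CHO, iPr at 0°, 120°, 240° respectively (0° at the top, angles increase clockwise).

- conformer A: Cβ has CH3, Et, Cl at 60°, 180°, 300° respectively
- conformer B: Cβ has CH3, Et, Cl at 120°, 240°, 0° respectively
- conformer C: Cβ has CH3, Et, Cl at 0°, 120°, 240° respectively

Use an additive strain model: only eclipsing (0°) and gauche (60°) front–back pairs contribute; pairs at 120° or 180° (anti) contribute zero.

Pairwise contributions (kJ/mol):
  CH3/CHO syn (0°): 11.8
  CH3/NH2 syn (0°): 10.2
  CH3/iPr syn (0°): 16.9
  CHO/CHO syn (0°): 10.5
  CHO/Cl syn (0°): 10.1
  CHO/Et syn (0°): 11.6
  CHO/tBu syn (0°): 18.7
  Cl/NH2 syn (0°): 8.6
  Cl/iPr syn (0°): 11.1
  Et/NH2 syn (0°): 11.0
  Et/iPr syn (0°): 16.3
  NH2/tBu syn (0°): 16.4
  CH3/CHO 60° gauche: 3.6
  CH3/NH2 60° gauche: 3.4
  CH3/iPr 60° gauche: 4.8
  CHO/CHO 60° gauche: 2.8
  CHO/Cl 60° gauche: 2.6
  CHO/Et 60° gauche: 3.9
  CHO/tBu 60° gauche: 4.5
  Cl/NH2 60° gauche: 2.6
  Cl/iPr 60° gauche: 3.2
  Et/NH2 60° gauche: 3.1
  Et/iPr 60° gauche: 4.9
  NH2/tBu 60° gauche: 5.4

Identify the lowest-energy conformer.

A

A is staggered. NH2 at 0° is gauche with CH3 at 60° (3.4); NH2 at 0° is gauche with Cl at 300° (2.6); CHO at 120° is gauche with CH3 at 60° (3.6); CHO at 120° is gauche with Et at 180° (3.9); iPr at 240° is gauche with Et at 180° (4.9); iPr at 240° is gauche with Cl at 300° (3.2). Total 21.6 kJ/mol.
B is eclipsed. NH2 at 0° is eclipsed with Cl at 0° (8.6); CHO at 120° is eclipsed with CH3 at 120° (11.8); iPr at 240° is eclipsed with Et at 240° (16.3). Total 36.7 kJ/mol.
C is eclipsed. NH2 at 0° is eclipsed with CH3 at 0° (10.2); CHO at 120° is eclipsed with Et at 120° (11.6); iPr at 240° is eclipsed with Cl at 240° (11.1). Total 32.9 kJ/mol.
A has the lowest total (21.6 kJ/mol).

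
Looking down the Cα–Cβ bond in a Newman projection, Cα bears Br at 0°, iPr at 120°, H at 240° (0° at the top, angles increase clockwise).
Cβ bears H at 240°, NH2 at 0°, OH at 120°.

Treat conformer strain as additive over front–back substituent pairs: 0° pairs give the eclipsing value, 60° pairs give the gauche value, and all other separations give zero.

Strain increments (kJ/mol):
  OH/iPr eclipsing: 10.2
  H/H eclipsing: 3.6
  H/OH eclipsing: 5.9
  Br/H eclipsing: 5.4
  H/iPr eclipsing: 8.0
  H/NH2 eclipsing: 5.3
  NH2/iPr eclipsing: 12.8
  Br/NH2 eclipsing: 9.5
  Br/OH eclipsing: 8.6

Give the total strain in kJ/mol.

23.3 kJ/mol

This conformer (eclipsed): Br(0°)/NH2(0°) eclipsed 9.5; iPr(120°)/OH(120°) eclipsed 10.2; H(240°)/H(240°) eclipsed 3.6 → 23.3 kJ/mol.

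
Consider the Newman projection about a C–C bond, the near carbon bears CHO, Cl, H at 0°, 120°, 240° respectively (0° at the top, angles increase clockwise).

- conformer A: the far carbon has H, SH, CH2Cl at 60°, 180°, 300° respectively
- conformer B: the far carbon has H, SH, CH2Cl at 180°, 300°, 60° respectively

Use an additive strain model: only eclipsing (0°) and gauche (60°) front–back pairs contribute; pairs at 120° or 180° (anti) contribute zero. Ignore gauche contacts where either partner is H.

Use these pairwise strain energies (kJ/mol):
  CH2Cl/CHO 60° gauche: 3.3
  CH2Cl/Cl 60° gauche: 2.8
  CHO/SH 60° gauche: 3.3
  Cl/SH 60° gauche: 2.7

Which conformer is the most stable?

A

A (staggered): CHO(0°)/CH2Cl(300°) gauche 3.3; Cl(120°)/SH(180°) gauche 2.7 → 6.0 kJ/mol.
B (staggered): CHO(0°)/SH(300°) gauche 3.3; CHO(0°)/CH2Cl(60°) gauche 3.3; Cl(120°)/CH2Cl(60°) gauche 2.8 → 9.4 kJ/mol.
A has the lowest total (6.0 kJ/mol).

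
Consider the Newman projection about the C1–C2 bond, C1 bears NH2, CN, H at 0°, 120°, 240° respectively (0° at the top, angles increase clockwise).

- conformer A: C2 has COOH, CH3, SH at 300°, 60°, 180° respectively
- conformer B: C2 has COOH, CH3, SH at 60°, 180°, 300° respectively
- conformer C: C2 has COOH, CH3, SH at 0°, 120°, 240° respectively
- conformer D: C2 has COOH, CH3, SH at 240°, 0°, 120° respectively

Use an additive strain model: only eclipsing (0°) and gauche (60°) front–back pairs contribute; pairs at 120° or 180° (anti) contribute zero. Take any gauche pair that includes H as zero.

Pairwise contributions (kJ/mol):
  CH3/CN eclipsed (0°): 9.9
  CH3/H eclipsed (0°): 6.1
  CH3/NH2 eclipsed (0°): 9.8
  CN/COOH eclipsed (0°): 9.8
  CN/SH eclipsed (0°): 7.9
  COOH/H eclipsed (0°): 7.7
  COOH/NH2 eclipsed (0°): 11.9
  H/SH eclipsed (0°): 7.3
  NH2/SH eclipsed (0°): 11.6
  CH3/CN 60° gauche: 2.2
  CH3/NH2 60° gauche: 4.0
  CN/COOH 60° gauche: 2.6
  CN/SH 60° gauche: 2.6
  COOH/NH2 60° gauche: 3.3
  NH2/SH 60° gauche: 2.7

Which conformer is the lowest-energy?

A (staggered): NH2–COOH gauche, NH2–CH3 gauche, CN–CH3 gauche, CN–SH gauche; 3.3 + 4.0 + 2.2 + 2.6 = 12.1 kJ/mol.
B (staggered): NH2–COOH gauche, NH2–SH gauche, CN–COOH gauche, CN–CH3 gauche; 3.3 + 2.7 + 2.6 + 2.2 = 10.8 kJ/mol.
C (eclipsed): NH2–COOH eclipsed, CN–CH3 eclipsed, H–SH eclipsed; 11.9 + 9.9 + 7.3 = 29.1 kJ/mol.
D (eclipsed): NH2–CH3 eclipsed, CN–SH eclipsed, H–COOH eclipsed; 9.8 + 7.9 + 7.7 = 25.4 kJ/mol.
B has the lowest total (10.8 kJ/mol).

B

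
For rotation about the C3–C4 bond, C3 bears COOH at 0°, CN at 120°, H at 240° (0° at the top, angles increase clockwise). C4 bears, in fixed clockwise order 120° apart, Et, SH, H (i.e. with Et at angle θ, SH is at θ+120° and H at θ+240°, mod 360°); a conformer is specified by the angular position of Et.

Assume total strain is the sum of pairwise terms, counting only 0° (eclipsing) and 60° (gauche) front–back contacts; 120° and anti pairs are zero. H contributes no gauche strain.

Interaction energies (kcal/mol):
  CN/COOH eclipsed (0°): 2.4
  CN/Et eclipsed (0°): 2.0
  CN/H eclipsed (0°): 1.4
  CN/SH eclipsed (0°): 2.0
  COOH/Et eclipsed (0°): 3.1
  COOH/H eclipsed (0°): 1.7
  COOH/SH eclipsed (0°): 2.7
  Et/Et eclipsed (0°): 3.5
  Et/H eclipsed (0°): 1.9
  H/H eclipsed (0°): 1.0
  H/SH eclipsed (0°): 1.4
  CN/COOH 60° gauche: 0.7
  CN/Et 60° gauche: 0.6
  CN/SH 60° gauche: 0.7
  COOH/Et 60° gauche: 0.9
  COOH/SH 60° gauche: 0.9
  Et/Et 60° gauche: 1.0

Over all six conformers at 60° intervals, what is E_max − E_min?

4.6 kcal/mol

Et at 0° (eclipsed): COOH–Et eclipsed, CN–SH eclipsed, H–H eclipsed; 3.1 + 2.0 + 1.0 = 6.1 kcal/mol.
Et at 60° (staggered): COOH–Et gauche, CN–Et gauche, CN–SH gauche; 0.9 + 0.6 + 0.7 = 2.2 kcal/mol.
Et at 120° (eclipsed): COOH–H eclipsed, CN–Et eclipsed, H–SH eclipsed; 1.7 + 2.0 + 1.4 = 5.1 kcal/mol.
Et at 180° (staggered): COOH–SH gauche, CN–Et gauche; 0.9 + 0.6 = 1.5 kcal/mol.
Et at 240° (eclipsed): COOH–SH eclipsed, CN–H eclipsed, H–Et eclipsed; 2.7 + 1.4 + 1.9 = 6.0 kcal/mol.
Et at 300° (staggered): COOH–Et gauche, COOH–SH gauche, CN–SH gauche; 0.9 + 0.9 + 0.7 = 2.5 kcal/mol.
Max at 0° (6.1 kcal/mol), min at 180° (1.5 kcal/mol); barrier = 4.6 kcal/mol.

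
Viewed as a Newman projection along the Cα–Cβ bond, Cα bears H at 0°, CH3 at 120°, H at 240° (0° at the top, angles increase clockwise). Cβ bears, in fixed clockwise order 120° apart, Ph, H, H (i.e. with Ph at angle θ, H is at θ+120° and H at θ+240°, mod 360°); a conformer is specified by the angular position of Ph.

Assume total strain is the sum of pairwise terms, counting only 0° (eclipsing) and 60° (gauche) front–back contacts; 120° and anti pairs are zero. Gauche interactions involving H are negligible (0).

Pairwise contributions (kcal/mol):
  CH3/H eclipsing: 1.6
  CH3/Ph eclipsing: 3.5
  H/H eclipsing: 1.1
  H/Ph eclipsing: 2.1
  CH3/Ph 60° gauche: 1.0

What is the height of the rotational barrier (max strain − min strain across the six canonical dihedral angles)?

5.7 kcal/mol

Ph at 0° (eclipsed): H(0°)/Ph(0°) eclipsed 2.1; CH3(120°)/H(120°) eclipsed 1.6; H(240°)/H(240°) eclipsed 1.1 → 4.8 kcal/mol.
Ph at 60° (staggered): CH3(120°)/Ph(60°) gauche 1.0 → 1.0 kcal/mol.
Ph at 120° (eclipsed): H(0°)/H(0°) eclipsed 1.1; CH3(120°)/Ph(120°) eclipsed 3.5; H(240°)/H(240°) eclipsed 1.1 → 5.7 kcal/mol.
Ph at 180° (staggered): CH3(120°)/Ph(180°) gauche 1.0 → 1.0 kcal/mol.
Ph at 240° (eclipsed): H(0°)/H(0°) eclipsed 1.1; CH3(120°)/H(120°) eclipsed 1.6; H(240°)/Ph(240°) eclipsed 2.1 → 4.8 kcal/mol.
Ph at 300° (staggered): no non-H gauche contacts → 0.0 kcal/mol.
Max at 120° (5.7 kcal/mol), min at 300° (0.0 kcal/mol); barrier = 5.7 kcal/mol.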